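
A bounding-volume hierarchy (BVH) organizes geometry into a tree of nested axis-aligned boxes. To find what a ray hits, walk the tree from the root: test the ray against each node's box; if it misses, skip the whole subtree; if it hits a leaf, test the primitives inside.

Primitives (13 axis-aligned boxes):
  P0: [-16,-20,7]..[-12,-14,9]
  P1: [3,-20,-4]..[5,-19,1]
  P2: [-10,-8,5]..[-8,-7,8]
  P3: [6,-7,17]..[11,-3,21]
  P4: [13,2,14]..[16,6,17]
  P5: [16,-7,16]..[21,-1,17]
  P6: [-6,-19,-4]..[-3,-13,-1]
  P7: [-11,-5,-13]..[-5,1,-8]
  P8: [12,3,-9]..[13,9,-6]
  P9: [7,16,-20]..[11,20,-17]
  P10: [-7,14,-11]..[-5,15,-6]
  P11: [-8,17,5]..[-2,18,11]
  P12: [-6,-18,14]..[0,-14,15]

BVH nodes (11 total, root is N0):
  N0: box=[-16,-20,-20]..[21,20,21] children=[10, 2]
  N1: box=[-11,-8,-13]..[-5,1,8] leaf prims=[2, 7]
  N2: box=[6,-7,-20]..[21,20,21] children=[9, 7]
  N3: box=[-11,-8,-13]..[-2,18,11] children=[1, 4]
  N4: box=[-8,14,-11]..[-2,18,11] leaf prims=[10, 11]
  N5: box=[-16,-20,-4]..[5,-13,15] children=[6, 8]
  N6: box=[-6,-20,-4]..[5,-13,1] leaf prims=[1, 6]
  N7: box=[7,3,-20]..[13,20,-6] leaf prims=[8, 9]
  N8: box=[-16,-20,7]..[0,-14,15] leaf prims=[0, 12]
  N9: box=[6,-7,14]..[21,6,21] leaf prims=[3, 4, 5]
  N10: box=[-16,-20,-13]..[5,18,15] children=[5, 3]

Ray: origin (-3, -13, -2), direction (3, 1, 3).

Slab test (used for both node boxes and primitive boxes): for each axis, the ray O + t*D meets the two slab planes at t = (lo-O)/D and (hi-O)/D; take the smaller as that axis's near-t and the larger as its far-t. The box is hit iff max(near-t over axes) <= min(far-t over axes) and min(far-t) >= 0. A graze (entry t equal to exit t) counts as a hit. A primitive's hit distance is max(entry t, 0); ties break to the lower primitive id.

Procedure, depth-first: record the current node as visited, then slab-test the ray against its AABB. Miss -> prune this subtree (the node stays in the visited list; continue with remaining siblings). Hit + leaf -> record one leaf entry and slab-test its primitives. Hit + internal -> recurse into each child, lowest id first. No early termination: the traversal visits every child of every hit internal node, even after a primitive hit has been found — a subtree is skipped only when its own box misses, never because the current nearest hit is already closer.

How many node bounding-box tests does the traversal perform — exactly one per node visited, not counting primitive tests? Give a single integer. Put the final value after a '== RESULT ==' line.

Walk:
N0 x:[-13/3,8] y:[-7,33] z:[-6,23/3] -> hit [-13/3,23/3], descend [2, 10]
  N2 x:[3,8] y:[6,33] z:[-6,23/3] -> hit [6,23/3], descend [7, 9]
    N7 x:[10/3,16/3] y:[16,33] z:[-6,-4/3] -> miss, prune
    N9 x:[3,8] y:[6,19] z:[16/3,23/3] -> hit [6,23/3] leaf, test {P3(miss), P4(miss), P5@t=19/3}
  N10 x:[-13/3,8/3] y:[-7,31] z:[-11/3,17/3] -> hit [-11/3,8/3], descend [3, 5]
    N3 x:[-8/3,1/3] y:[5,31] z:[-11/3,13/3] -> miss, prune
    N5 x:[-13/3,8/3] y:[-7,0] z:[-2/3,17/3] -> hit [-2/3,0], descend [6, 8]
      N6 x:[-1,8/3] y:[-7,0] z:[-2/3,1] -> hit [-2/3,0] leaf, test {P1(miss), P6@t=0}
      N8 x:[-13/3,1] y:[-7,-1] z:[3,17/3] -> miss, prune

9 AABB tests over nodes [0, 2, 7, 9, 10, 3, 5, 6, 8]; 2 leaves entered; closest P6.

== RESULT ==
9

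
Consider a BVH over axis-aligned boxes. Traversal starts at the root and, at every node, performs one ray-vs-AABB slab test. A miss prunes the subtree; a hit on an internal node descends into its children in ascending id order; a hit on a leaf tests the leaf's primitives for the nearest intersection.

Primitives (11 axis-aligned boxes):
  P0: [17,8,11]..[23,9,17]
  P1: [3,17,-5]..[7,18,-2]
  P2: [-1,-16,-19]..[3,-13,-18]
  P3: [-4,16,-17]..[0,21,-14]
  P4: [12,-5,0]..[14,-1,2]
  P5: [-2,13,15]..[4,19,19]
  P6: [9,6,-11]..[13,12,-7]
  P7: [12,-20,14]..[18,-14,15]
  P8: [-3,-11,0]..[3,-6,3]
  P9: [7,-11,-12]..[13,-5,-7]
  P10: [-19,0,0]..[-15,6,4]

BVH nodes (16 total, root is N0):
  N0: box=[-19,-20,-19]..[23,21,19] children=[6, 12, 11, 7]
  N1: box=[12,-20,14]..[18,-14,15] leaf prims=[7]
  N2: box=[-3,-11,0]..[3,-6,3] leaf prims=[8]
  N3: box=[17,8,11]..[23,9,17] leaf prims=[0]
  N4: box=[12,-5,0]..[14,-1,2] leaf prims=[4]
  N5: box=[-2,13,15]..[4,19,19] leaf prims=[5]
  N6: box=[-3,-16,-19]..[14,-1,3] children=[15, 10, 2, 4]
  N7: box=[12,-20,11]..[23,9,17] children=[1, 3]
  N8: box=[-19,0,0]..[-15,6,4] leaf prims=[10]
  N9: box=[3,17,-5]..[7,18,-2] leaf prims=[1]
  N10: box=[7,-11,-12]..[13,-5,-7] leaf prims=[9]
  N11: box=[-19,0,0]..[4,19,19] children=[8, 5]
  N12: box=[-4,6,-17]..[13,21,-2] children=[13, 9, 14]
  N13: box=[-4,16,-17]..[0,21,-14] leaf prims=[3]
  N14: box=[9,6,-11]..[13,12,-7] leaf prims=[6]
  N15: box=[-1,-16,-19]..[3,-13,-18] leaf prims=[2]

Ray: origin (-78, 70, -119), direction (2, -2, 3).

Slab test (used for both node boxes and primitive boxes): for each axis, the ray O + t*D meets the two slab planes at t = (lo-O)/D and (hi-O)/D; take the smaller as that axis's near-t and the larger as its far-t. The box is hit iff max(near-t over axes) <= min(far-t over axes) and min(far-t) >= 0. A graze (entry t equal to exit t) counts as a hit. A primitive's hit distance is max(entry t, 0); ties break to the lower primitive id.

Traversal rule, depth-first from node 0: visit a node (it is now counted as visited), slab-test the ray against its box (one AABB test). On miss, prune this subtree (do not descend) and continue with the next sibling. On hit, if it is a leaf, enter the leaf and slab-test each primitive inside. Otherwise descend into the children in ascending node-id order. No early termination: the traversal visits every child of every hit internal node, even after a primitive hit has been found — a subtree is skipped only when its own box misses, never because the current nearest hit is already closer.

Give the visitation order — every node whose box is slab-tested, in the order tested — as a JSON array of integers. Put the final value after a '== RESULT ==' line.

Traverse from the root:
N0 x:[59/2,101/2] y:[49/2,45] z:[100/3,46] -> hit [100/3,45], descend [6, 7, 11, 12]
  N6 x:[75/2,46] y:[71/2,43] z:[100/3,122/3] -> hit [75/2,122/3], descend [2, 4, 10, 15]
    N2 x:[75/2,81/2] y:[38,81/2] z:[119/3,122/3] -> hit [119/3,81/2] leaf, test {P8@t=119/3}
    N4 x:[45,46] y:[71/2,75/2] z:[119/3,121/3] -> miss, prune
    N10 x:[85/2,91/2] y:[75/2,81/2] z:[107/3,112/3] -> miss, prune
    N15 x:[77/2,81/2] y:[83/2,43] z:[100/3,101/3] -> miss, prune
  N7 x:[45,101/2] y:[61/2,45] z:[130/3,136/3] -> hit [45,45], descend [1, 3]
    N1 x:[45,48] y:[42,45] z:[133/3,134/3] -> miss, prune
    N3 x:[95/2,101/2] y:[61/2,31] z:[130/3,136/3] -> miss, prune
  N11 x:[59/2,41] y:[51/2,35] z:[119/3,46] -> miss, prune
  N12 x:[37,91/2] y:[49/2,32] z:[34,39] -> miss, prune

11 AABB tests over nodes [0, 6, 2, 4, 10, 15, 7, 1, 3, 11, 12]; 1 leaf entered; closest P8.

== RESULT ==
[0, 6, 2, 4, 10, 15, 7, 1, 3, 11, 12]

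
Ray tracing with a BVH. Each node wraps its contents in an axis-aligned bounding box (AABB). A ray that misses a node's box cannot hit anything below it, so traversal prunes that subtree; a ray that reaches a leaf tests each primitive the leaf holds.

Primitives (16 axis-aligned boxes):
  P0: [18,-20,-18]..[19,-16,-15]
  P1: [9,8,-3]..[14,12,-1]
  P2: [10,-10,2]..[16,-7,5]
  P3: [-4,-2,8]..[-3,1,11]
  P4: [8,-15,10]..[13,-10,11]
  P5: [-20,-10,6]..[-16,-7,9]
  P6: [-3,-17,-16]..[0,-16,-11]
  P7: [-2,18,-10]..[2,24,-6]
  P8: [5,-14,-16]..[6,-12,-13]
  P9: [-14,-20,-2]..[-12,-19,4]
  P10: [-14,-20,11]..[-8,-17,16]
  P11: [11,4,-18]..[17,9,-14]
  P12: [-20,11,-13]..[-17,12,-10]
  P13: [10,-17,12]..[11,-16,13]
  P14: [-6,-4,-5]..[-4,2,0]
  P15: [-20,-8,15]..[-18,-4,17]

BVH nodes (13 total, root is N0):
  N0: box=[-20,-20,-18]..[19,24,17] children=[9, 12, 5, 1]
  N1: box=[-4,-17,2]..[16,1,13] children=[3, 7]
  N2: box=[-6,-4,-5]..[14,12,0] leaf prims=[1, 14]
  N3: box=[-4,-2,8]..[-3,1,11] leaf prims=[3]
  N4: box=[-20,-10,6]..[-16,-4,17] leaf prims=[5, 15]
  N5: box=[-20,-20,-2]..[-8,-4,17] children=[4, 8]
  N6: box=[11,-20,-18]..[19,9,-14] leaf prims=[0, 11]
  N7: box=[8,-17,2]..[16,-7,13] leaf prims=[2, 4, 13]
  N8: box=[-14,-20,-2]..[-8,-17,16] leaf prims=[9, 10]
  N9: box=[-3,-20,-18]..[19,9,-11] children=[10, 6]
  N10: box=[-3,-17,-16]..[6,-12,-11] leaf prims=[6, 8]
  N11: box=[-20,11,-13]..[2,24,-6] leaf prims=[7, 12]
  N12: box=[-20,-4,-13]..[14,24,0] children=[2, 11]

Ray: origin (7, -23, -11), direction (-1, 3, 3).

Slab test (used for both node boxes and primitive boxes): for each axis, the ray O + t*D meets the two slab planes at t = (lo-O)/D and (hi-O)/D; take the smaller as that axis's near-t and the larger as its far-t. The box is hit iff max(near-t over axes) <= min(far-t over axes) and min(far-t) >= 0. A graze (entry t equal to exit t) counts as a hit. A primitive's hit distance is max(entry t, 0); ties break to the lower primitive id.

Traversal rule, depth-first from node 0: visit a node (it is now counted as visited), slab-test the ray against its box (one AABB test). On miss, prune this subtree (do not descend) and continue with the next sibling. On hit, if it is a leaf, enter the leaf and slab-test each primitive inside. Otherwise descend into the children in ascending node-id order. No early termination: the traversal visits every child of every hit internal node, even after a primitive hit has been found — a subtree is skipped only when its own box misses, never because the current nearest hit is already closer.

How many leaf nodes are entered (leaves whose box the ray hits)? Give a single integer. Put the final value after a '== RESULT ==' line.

Trace the traversal:
N0 x:[-12,27] y:[1,47/3] z:[-7/3,28/3] -> hit [1,28/3], descend [1, 5, 9, 12]
  N1 x:[-9,11] y:[2,8] z:[13/3,8] -> hit [13/3,8], descend [3, 7]
    N3 x:[10,11] y:[7,8] z:[19/3,22/3] -> miss, prune
    N7 x:[-9,-1] y:[2,16/3] z:[13/3,8] -> miss, prune
  N5 x:[15,27] y:[1,19/3] z:[3,28/3] -> miss, prune
  N9 x:[-12,10] y:[1,32/3] z:[-7/3,0] -> miss, prune
  N12 x:[-7,27] y:[19/3,47/3] z:[-2/3,11/3] -> miss, prune

Summary -> nodes [0, 1, 3, 7, 5, 9, 12]; box-tests=7; leaf-entries=0; first=miss

== RESULT ==
0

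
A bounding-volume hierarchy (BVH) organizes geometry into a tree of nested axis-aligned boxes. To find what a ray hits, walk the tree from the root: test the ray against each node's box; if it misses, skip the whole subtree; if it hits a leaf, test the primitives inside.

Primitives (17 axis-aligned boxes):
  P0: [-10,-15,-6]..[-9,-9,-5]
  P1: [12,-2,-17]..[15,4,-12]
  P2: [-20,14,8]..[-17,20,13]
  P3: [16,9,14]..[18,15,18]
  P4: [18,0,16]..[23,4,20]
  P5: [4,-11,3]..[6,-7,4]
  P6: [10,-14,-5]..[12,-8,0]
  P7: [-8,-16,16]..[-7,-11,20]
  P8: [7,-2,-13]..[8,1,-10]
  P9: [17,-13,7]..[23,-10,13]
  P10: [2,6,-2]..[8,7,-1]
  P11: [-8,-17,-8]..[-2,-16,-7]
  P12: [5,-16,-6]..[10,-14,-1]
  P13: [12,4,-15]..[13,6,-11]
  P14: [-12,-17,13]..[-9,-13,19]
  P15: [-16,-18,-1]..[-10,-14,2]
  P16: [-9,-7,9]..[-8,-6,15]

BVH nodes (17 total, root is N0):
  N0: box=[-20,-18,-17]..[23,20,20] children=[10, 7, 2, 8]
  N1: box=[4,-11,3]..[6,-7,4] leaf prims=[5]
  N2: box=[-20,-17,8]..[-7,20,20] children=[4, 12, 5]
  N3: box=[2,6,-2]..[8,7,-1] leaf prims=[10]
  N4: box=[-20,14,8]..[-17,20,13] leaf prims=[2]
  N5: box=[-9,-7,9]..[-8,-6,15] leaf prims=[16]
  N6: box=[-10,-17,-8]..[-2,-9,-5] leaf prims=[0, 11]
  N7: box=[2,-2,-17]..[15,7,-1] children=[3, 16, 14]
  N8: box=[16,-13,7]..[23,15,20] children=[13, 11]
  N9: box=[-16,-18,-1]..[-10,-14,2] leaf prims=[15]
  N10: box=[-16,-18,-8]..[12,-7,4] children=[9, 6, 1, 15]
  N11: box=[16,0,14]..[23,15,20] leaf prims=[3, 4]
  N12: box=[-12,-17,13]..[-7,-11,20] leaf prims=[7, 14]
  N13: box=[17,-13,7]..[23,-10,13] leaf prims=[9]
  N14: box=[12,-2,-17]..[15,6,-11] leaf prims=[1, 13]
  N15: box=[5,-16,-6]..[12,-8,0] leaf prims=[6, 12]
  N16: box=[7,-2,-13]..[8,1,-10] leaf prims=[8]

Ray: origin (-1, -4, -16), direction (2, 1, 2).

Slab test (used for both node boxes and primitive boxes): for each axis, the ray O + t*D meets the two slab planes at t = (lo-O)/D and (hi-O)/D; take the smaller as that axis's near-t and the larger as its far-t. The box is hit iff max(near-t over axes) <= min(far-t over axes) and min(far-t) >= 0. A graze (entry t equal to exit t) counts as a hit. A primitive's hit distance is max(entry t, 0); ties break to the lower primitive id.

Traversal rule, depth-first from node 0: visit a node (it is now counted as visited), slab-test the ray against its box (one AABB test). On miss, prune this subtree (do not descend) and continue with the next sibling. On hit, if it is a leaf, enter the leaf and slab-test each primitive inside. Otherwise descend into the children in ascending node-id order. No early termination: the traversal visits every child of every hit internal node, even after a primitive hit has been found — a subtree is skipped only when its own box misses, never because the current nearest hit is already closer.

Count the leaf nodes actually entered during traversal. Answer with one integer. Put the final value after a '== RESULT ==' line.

Traverse from the root:
N0 x:[-19/2,12] y:[-14,24] z:[-1/2,18] -> hit [-1/2,12], descend [2, 7, 8, 10]
  N2 x:[-19/2,-3] y:[-13,24] z:[12,18] -> miss, prune
  N7 x:[3/2,8] y:[2,11] z:[-1/2,15/2] -> hit [2,15/2], descend [3, 14, 16]
    N3 x:[3/2,9/2] y:[10,11] z:[7,15/2] -> miss, prune
    N14 x:[13/2,8] y:[2,10] z:[-1/2,5/2] -> miss, prune
    N16 x:[4,9/2] y:[2,5] z:[3/2,3] -> miss, prune
  N8 x:[17/2,12] y:[-9,19] z:[23/2,18] -> hit [23/2,12], descend [11, 13]
    N11 x:[17/2,12] y:[4,19] z:[15,18] -> miss, prune
    N13 x:[9,12] y:[-9,-6] z:[23/2,29/2] -> miss, prune
  N10 x:[-15/2,13/2] y:[-14,-3] z:[4,10] -> miss, prune

order=[0, 2, 7, 3, 14, 16, 8, 11, 13, 10]  |boxes|=10  |leaves|=0  hit=miss

== RESULT ==
0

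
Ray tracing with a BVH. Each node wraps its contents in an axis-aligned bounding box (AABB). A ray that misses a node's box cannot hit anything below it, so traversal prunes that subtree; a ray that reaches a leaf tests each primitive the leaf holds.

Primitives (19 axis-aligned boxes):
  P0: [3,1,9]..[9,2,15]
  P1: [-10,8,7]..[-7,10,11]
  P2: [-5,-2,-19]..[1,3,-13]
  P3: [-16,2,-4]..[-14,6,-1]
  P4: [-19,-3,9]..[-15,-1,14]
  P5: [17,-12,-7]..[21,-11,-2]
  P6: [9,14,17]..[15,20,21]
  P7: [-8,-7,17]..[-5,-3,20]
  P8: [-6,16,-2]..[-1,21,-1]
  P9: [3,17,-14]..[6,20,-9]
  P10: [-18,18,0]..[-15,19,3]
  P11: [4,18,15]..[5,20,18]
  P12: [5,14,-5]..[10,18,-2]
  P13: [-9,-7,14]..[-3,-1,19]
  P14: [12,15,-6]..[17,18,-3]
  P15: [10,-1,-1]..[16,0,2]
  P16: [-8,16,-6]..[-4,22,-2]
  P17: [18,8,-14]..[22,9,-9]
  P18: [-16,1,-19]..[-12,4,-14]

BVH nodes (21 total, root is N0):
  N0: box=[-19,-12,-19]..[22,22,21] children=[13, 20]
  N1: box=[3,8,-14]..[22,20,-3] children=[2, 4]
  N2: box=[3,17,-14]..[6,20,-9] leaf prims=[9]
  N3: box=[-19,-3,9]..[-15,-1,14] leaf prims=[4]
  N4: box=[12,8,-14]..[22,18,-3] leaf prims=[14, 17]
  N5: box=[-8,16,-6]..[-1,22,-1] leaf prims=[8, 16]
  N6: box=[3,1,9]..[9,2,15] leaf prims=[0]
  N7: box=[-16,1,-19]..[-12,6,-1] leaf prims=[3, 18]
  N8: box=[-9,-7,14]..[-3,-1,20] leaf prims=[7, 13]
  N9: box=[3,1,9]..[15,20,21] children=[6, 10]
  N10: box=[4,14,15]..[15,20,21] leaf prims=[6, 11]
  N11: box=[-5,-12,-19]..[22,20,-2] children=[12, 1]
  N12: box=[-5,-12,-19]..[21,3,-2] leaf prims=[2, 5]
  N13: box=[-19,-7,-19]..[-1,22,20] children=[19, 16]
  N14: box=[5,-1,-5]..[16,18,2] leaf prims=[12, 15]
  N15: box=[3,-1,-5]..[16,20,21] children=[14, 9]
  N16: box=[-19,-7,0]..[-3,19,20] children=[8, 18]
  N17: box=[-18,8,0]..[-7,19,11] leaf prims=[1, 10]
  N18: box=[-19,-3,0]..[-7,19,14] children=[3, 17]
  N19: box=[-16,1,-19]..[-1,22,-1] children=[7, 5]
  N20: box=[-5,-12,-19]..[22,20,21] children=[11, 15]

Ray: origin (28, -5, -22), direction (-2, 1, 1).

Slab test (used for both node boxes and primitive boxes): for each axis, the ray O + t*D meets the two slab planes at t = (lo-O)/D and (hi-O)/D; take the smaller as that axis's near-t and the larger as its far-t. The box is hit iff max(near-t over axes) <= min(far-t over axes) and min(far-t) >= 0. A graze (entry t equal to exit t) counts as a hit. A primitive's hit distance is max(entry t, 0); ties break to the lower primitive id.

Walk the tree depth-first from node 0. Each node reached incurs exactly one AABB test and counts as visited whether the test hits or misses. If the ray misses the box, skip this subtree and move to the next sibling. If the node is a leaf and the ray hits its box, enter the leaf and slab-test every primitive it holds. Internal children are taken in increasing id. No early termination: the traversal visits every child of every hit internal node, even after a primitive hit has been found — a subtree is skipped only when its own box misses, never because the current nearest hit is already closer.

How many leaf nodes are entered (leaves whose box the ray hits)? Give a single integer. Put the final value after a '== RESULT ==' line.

Traverse from the root:
N0 x:[3,47/2] y:[-7,27] z:[3,43] -> hit [3,47/2], descend [13, 20]
  N13 x:[29/2,47/2] y:[-2,27] z:[3,42] -> hit [29/2,47/2], descend [16, 19]
    N16 x:[31/2,47/2] y:[-2,24] z:[22,42] -> hit [22,47/2], descend [8, 18]
      N8 x:[31/2,37/2] y:[-2,4] z:[36,42] -> miss, prune
      N18 x:[35/2,47/2] y:[2,24] z:[22,36] -> hit [22,47/2], descend [3, 17]
        N3 x:[43/2,47/2] y:[2,4] z:[31,36] -> miss, prune
        N17 x:[35/2,23] y:[13,24] z:[22,33] -> hit [22,23] leaf, test {P1(miss), P10@t=23}
    N19 x:[29/2,22] y:[6,27] z:[3,21] -> hit [29/2,21], descend [5, 7]
      N5 x:[29/2,18] y:[21,27] z:[16,21] -> miss, prune
      N7 x:[20,22] y:[6,11] z:[3,21] -> miss, prune
  N20 x:[3,33/2] y:[-7,25] z:[3,43] -> hit [3,33/2], descend [11, 15]
    N11 x:[3,33/2] y:[-7,25] z:[3,20] -> hit [3,33/2], descend [1, 12]
      N1 x:[3,25/2] y:[13,25] z:[8,19] -> miss, prune
      N12 x:[7/2,33/2] y:[-7,8] z:[3,20] -> hit [7/2,8] leaf, test {P2(miss), P5(miss)}
    N15 x:[6,25/2] y:[4,25] z:[17,43] -> miss, prune

order=[0, 13, 16, 8, 18, 3, 17, 19, 5, 7, 20, 11, 1, 12, 15]  |boxes|=15  |leaves|=2  hit=P10

== RESULT ==
2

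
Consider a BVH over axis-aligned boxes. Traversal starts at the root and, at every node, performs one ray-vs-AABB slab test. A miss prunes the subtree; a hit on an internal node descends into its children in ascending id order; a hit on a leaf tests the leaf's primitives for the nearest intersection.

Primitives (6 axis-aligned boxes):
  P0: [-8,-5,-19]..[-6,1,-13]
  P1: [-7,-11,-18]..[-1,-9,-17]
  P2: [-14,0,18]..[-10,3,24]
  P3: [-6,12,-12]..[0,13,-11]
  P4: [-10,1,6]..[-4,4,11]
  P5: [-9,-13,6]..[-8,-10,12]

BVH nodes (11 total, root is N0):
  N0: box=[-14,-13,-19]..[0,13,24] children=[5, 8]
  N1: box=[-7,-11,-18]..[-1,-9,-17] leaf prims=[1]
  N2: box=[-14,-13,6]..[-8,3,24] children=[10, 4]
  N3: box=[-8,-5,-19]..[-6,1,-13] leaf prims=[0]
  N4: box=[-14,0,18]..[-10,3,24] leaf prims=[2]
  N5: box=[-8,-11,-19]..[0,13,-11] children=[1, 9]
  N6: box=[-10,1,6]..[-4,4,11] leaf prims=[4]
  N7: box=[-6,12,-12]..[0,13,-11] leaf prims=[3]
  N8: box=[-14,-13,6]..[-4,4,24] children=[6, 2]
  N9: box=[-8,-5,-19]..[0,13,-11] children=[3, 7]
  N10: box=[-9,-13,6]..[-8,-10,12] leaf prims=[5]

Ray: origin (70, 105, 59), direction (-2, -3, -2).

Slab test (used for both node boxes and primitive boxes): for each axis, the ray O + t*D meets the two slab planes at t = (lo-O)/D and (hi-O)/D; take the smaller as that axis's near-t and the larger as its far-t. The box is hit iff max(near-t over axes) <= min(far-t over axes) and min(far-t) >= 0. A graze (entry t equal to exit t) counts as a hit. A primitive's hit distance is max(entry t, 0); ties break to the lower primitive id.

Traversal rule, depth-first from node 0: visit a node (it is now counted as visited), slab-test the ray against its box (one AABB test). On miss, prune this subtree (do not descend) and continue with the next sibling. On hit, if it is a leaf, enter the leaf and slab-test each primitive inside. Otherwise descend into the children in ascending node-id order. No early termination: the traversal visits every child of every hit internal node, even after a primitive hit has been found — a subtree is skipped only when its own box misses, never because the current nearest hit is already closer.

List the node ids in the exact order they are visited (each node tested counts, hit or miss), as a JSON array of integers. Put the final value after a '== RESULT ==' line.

Trace the traversal:
N0 x:[35,42] y:[92/3,118/3] z:[35/2,39] -> hit [35,39], descend [5, 8]
  N5 x:[35,39] y:[92/3,116/3] z:[35,39] -> hit [35,116/3], descend [1, 9]
    N1 x:[71/2,77/2] y:[38,116/3] z:[38,77/2] -> hit [38,77/2] leaf, test {P1@t=38}
    N9 x:[35,39] y:[92/3,110/3] z:[35,39] -> hit [35,110/3], descend [3, 7]
      N3 x:[38,39] y:[104/3,110/3] z:[36,39] -> miss, prune
      N7 x:[35,38] y:[92/3,31] z:[35,71/2] -> miss, prune
  N8 x:[37,42] y:[101/3,118/3] z:[35/2,53/2] -> miss, prune

Visited [0, 5, 1, 9, 3, 7, 8]. Tests: 7 box, 1 leaf. Nearest: P1.

== RESULT ==
[0, 5, 1, 9, 3, 7, 8]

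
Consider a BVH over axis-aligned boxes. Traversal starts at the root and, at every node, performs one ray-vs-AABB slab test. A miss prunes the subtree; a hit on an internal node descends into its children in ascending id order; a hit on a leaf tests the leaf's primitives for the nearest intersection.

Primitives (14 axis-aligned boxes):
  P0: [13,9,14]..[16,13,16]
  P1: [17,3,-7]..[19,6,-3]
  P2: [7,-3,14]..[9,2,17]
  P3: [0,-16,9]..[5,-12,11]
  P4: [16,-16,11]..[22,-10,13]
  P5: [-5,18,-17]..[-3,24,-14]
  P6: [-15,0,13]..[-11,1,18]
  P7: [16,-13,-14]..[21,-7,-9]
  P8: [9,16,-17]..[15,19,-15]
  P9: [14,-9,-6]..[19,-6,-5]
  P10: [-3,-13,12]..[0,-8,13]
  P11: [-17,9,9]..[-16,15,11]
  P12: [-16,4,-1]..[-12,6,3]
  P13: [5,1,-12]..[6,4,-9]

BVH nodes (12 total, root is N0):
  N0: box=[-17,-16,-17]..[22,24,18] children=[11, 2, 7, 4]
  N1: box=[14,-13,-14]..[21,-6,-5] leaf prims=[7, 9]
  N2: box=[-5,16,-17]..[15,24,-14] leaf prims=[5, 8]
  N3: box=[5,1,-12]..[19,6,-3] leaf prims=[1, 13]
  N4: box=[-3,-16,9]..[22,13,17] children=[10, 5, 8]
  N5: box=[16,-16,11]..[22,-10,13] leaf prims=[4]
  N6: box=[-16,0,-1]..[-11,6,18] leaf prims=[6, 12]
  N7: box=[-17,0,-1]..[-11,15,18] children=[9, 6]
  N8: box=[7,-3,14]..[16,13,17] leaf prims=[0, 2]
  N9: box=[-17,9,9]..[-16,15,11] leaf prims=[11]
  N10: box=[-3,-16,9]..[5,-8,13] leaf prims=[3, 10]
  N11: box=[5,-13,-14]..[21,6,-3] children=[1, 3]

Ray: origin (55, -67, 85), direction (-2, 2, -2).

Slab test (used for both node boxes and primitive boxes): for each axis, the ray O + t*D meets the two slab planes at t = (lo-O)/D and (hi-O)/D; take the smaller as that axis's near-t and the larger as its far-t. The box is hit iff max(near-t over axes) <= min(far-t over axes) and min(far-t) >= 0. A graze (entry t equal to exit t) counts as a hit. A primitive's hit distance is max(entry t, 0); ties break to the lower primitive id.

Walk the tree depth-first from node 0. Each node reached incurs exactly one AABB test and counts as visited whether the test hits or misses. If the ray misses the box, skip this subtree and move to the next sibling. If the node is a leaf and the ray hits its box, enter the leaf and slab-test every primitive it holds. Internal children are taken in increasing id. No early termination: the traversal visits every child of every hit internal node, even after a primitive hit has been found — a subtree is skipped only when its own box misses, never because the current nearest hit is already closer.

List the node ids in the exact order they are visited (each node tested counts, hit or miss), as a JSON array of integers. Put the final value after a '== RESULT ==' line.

Walk:
N0 x:[33/2,36] y:[51/2,91/2] z:[67/2,51] -> hit [67/2,36], descend [2, 4, 7, 11]
  N2 x:[20,30] y:[83/2,91/2] z:[99/2,51] -> miss, prune
  N4 x:[33/2,29] y:[51/2,40] z:[34,38] -> miss, prune
  N7 x:[33,36] y:[67/2,41] z:[67/2,43] -> hit [67/2,36], descend [6, 9]
    N6 x:[33,71/2] y:[67/2,73/2] z:[67/2,43] -> hit [67/2,71/2] leaf, test {P6@t=67/2, P12(miss)}
    N9 x:[71/2,36] y:[38,41] z:[37,38] -> miss, prune
  N11 x:[17,25] y:[27,73/2] z:[44,99/2] -> miss, prune

Visited [0, 2, 4, 7, 6, 9, 11]. Tests: 7 box, 1 leaf. Nearest: P6.

== RESULT ==
[0, 2, 4, 7, 6, 9, 11]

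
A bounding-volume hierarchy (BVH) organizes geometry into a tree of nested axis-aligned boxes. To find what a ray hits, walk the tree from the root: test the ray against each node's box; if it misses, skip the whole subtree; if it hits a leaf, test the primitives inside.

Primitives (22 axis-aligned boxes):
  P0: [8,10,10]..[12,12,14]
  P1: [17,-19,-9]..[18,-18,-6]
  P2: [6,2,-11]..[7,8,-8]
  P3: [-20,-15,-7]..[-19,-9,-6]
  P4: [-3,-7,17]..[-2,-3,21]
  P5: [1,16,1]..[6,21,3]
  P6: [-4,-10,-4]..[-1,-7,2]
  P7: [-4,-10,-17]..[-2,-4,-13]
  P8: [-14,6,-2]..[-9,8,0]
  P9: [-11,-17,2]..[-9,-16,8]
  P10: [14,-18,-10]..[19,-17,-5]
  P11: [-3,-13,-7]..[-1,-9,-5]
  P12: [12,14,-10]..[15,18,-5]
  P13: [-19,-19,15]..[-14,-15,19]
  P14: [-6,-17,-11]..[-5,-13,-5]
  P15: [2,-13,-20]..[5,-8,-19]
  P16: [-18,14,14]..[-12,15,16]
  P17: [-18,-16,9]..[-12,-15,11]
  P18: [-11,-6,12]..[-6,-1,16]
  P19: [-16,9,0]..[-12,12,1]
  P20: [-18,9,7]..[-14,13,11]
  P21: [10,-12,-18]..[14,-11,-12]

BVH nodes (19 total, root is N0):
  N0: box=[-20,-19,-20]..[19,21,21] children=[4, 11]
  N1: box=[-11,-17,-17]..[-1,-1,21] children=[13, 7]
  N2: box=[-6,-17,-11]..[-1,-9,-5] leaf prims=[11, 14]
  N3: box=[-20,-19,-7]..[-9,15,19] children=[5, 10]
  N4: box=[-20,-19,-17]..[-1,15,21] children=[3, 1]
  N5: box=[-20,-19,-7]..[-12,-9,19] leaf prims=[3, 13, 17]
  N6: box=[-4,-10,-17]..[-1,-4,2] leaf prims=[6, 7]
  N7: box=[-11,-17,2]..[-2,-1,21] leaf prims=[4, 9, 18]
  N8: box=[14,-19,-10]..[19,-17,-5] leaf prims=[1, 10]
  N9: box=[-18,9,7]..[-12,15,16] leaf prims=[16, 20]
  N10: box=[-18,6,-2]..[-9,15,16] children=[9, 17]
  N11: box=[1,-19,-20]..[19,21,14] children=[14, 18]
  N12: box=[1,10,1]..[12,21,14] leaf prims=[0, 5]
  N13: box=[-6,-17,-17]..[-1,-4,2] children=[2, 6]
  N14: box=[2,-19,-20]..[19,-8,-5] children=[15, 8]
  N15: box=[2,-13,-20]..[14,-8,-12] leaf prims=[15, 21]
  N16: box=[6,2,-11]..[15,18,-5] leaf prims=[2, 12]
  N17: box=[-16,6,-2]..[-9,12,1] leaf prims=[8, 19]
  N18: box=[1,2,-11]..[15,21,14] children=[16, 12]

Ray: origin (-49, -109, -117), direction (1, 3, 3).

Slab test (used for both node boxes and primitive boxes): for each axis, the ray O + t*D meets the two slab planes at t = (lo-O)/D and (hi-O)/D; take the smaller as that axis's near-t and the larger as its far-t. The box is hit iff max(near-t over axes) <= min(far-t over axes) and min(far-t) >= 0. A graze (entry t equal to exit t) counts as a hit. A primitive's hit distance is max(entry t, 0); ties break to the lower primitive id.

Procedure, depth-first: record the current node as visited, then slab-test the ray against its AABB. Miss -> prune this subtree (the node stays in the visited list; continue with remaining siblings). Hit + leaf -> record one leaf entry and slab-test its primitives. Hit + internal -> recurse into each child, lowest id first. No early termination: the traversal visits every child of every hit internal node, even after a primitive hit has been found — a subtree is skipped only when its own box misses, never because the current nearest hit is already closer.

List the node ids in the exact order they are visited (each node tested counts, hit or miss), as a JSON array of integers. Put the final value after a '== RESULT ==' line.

Trace the traversal:
N0 x:[29,68] y:[30,130/3] z:[97/3,46] -> hit [97/3,130/3], descend [4, 11]
  N4 x:[29,48] y:[30,124/3] z:[100/3,46] -> hit [100/3,124/3], descend [1, 3]
    N1 x:[38,48] y:[92/3,36] z:[100/3,46] -> miss, prune
    N3 x:[29,40] y:[30,124/3] z:[110/3,136/3] -> hit [110/3,40], descend [5, 10]
      N5 x:[29,37] y:[30,100/3] z:[110/3,136/3] -> miss, prune
      N10 x:[31,40] y:[115/3,124/3] z:[115/3,133/3] -> hit [115/3,40], descend [9, 17]
        N9 x:[31,37] y:[118/3,124/3] z:[124/3,133/3] -> miss, prune
        N17 x:[33,40] y:[115/3,121/3] z:[115/3,118/3] -> hit [115/3,118/3] leaf, test {P8@t=115/3, P19(miss)}
  N11 x:[50,68] y:[30,130/3] z:[97/3,131/3] -> miss, prune

9 AABB tests over nodes [0, 4, 1, 3, 5, 10, 9, 17, 11]; 1 leaf entered; closest P8.

== RESULT ==
[0, 4, 1, 3, 5, 10, 9, 17, 11]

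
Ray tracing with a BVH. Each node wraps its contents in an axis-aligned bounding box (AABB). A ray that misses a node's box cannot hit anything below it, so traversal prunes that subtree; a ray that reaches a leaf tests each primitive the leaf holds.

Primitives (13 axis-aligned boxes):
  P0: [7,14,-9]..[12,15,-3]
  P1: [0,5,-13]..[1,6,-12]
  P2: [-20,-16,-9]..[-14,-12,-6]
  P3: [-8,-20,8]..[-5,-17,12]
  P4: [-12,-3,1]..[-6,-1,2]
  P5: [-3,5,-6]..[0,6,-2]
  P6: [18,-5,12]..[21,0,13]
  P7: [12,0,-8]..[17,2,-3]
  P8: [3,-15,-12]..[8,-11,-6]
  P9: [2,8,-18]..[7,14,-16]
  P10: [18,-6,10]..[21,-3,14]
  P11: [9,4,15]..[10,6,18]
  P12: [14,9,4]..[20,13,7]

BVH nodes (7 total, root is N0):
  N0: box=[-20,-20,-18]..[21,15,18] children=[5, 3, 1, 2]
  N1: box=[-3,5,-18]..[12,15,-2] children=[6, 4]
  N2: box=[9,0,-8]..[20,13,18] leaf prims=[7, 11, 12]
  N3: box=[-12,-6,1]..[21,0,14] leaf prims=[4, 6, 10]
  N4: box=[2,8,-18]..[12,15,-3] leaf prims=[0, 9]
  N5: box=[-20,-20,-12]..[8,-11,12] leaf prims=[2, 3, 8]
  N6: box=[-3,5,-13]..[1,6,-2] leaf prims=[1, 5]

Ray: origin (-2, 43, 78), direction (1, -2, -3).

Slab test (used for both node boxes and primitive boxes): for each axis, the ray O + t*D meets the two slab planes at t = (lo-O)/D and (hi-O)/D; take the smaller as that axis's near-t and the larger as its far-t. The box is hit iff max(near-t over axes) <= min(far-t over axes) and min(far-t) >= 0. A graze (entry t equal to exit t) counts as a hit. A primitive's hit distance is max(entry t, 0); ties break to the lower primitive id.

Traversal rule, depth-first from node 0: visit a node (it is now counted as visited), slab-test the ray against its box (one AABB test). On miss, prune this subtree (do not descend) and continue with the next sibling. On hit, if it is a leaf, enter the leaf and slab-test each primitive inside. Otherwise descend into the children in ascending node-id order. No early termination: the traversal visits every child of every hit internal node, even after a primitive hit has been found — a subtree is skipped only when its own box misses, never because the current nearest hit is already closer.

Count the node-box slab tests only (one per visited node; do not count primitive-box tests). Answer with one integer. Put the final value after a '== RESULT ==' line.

Walk:
N0 x:[-18,23] y:[14,63/2] z:[20,32] -> hit [20,23], descend [1, 2, 3, 5]
  N1 x:[-1,14] y:[14,19] z:[80/3,32] -> miss, prune
  N2 x:[11,22] y:[15,43/2] z:[20,86/3] -> hit [20,43/2] leaf, test {P7(miss), P11(miss), P12(miss)}
  N3 x:[-10,23] y:[43/2,49/2] z:[64/3,77/3] -> hit [43/2,23] leaf, test {P4(miss), P6@t=65/3, P10(miss)}
  N5 x:[-18,10] y:[27,63/2] z:[22,30] -> miss, prune

order=[0, 1, 2, 3, 5]  |boxes|=5  |leaves|=2  hit=P6

== RESULT ==
5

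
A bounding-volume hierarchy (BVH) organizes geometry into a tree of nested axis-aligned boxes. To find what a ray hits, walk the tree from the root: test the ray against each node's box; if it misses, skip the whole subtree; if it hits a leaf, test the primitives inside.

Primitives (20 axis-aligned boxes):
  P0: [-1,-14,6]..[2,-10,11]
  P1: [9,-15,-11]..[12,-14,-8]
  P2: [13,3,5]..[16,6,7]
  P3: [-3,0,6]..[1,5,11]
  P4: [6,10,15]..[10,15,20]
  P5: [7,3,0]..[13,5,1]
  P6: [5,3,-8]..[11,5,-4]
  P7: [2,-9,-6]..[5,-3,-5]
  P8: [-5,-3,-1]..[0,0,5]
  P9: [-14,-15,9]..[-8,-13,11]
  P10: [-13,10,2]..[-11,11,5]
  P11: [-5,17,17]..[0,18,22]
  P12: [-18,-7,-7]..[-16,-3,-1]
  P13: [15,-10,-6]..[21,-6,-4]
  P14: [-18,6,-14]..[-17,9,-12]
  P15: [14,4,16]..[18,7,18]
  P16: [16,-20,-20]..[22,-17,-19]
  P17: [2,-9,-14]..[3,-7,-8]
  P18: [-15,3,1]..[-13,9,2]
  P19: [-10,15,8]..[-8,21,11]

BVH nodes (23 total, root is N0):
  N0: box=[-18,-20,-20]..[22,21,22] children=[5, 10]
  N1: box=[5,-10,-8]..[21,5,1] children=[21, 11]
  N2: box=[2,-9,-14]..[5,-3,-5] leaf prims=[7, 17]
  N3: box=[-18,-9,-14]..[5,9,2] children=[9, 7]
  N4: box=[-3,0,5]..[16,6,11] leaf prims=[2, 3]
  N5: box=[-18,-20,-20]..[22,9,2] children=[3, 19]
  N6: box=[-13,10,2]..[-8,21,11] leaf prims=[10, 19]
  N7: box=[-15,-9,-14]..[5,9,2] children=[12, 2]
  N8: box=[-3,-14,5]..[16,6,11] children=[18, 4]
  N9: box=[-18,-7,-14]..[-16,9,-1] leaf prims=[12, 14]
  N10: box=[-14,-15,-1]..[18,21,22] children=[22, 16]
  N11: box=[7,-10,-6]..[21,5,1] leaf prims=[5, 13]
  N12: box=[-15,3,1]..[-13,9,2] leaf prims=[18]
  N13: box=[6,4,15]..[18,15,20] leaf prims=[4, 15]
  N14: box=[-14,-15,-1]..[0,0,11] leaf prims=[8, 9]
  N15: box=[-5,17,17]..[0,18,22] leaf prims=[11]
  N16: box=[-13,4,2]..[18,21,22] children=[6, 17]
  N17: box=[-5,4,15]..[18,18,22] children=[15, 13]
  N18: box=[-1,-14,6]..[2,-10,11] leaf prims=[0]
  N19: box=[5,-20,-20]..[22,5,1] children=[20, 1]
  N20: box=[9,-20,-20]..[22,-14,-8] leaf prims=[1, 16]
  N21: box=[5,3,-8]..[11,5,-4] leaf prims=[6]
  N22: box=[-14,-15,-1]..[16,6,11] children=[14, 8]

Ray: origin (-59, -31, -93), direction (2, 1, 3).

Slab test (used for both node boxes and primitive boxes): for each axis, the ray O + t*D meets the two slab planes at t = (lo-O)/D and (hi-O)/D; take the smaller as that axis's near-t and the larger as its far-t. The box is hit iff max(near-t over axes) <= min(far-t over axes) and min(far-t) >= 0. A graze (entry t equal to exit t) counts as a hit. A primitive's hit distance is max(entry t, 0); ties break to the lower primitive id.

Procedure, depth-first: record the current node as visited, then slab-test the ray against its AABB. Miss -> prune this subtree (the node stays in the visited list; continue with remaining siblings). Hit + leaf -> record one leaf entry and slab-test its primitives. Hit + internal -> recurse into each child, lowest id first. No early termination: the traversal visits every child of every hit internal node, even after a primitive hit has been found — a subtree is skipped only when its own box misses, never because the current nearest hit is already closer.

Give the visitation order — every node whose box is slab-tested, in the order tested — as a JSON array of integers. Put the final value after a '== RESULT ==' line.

Traverse from the root:
N0 x:[41/2,81/2] y:[11,52] z:[73/3,115/3] -> hit [73/3,115/3], descend [5, 10]
  N5 x:[41/2,81/2] y:[11,40] z:[73/3,95/3] -> hit [73/3,95/3], descend [3, 19]
    N3 x:[41/2,32] y:[22,40] z:[79/3,95/3] -> hit [79/3,95/3], descend [7, 9]
      N7 x:[22,32] y:[22,40] z:[79/3,95/3] -> hit [79/3,95/3], descend [2, 12]
        N2 x:[61/2,32] y:[22,28] z:[79/3,88/3] -> miss, prune
        N12 x:[22,23] y:[34,40] z:[94/3,95/3] -> miss, prune
      N9 x:[41/2,43/2] y:[24,40] z:[79/3,92/3] -> miss, prune
    N19 x:[32,81/2] y:[11,36] z:[73/3,94/3] -> miss, prune
  N10 x:[45/2,77/2] y:[16,52] z:[92/3,115/3] -> hit [92/3,115/3], descend [16, 22]
    N16 x:[23,77/2] y:[35,52] z:[95/3,115/3] -> hit [35,115/3], descend [6, 17]
      N6 x:[23,51/2] y:[41,52] z:[95/3,104/3] -> miss, prune
      N17 x:[27,77/2] y:[35,49] z:[36,115/3] -> hit [36,115/3], descend [13, 15]
        N13 x:[65/2,77/2] y:[35,46] z:[36,113/3] -> hit [36,113/3] leaf, test {P4(miss), P15@t=73/2}
        N15 x:[27,59/2] y:[48,49] z:[110/3,115/3] -> miss, prune
    N22 x:[45/2,75/2] y:[16,37] z:[92/3,104/3] -> hit [92/3,104/3], descend [8, 14]
      N8 x:[28,75/2] y:[17,37] z:[98/3,104/3] -> hit [98/3,104/3], descend [4, 18]
        N4 x:[28,75/2] y:[31,37] z:[98/3,104/3] -> hit [98/3,104/3] leaf, test {P2(miss), P3(miss)}
        N18 x:[29,61/2] y:[17,21] z:[33,104/3] -> miss, prune
      N14 x:[45/2,59/2] y:[16,31] z:[92/3,104/3] -> miss, prune

19 AABB tests over nodes [0, 5, 3, 7, 2, 12, 9, 19, 10, 16, 6, 17, 13, 15, 22, 8, 4, 18, 14]; 2 leaves entered; closest P15.

== RESULT ==
[0, 5, 3, 7, 2, 12, 9, 19, 10, 16, 6, 17, 13, 15, 22, 8, 4, 18, 14]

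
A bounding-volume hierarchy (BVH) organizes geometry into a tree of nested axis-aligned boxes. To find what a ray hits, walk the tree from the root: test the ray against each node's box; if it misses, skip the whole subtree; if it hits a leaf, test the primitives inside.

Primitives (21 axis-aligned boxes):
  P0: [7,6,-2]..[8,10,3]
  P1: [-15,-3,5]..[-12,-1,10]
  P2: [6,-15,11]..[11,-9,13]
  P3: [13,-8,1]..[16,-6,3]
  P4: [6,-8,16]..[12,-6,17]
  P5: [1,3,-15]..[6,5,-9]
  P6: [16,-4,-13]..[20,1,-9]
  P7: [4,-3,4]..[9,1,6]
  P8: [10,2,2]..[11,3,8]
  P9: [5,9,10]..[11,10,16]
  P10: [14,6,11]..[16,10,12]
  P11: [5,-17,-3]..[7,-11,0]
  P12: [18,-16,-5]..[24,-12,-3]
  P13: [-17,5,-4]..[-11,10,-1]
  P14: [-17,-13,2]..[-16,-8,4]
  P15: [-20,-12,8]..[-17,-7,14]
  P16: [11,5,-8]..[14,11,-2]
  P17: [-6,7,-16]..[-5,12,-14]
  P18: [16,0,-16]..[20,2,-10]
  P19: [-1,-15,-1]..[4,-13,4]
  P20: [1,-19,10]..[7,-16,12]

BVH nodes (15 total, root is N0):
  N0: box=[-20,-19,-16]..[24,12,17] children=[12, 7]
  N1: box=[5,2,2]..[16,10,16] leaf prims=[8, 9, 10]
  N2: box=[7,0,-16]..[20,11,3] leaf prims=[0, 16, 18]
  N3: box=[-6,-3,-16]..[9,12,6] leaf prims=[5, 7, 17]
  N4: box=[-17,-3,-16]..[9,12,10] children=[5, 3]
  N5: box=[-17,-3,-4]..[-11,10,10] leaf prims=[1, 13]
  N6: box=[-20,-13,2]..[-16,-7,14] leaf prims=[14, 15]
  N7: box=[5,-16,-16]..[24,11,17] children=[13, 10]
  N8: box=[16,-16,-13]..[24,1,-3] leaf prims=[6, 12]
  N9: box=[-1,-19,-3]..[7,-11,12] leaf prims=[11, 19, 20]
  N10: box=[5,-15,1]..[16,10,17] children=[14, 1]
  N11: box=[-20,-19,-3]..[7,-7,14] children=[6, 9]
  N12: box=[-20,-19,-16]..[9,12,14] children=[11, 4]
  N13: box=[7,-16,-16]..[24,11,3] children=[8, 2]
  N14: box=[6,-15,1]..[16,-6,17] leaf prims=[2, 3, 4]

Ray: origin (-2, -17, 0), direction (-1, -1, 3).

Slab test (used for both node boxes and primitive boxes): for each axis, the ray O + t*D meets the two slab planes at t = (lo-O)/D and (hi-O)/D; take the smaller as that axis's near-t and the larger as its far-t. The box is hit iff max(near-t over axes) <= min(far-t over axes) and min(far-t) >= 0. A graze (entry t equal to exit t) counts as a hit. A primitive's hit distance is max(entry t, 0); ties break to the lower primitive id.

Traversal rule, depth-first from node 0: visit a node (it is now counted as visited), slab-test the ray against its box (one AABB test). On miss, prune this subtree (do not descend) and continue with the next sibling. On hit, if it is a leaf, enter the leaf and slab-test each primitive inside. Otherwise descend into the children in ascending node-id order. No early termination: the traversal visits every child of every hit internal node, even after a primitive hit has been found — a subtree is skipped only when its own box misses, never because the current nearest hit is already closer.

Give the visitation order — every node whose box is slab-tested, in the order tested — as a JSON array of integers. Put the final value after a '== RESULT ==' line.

Walk:
N0 x:[-26,18] y:[-29,2] z:[-16/3,17/3] -> hit [-16/3,2], descend [7, 12]
  N7 x:[-26,-7] y:[-28,-1] z:[-16/3,17/3] -> miss, prune
  N12 x:[-11,18] y:[-29,2] z:[-16/3,14/3] -> hit [-16/3,2], descend [4, 11]
    N4 x:[-11,15] y:[-29,-14] z:[-16/3,10/3] -> miss, prune
    N11 x:[-9,18] y:[-10,2] z:[-1,14/3] -> hit [-1,2], descend [6, 9]
      N6 x:[14,18] y:[-10,-4] z:[2/3,14/3] -> miss, prune
      N9 x:[-9,-1] y:[-6,2] z:[-1,4] -> miss, prune

order=[0, 7, 12, 4, 11, 6, 9]  |boxes|=7  |leaves|=0  hit=miss

== RESULT ==
[0, 7, 12, 4, 11, 6, 9]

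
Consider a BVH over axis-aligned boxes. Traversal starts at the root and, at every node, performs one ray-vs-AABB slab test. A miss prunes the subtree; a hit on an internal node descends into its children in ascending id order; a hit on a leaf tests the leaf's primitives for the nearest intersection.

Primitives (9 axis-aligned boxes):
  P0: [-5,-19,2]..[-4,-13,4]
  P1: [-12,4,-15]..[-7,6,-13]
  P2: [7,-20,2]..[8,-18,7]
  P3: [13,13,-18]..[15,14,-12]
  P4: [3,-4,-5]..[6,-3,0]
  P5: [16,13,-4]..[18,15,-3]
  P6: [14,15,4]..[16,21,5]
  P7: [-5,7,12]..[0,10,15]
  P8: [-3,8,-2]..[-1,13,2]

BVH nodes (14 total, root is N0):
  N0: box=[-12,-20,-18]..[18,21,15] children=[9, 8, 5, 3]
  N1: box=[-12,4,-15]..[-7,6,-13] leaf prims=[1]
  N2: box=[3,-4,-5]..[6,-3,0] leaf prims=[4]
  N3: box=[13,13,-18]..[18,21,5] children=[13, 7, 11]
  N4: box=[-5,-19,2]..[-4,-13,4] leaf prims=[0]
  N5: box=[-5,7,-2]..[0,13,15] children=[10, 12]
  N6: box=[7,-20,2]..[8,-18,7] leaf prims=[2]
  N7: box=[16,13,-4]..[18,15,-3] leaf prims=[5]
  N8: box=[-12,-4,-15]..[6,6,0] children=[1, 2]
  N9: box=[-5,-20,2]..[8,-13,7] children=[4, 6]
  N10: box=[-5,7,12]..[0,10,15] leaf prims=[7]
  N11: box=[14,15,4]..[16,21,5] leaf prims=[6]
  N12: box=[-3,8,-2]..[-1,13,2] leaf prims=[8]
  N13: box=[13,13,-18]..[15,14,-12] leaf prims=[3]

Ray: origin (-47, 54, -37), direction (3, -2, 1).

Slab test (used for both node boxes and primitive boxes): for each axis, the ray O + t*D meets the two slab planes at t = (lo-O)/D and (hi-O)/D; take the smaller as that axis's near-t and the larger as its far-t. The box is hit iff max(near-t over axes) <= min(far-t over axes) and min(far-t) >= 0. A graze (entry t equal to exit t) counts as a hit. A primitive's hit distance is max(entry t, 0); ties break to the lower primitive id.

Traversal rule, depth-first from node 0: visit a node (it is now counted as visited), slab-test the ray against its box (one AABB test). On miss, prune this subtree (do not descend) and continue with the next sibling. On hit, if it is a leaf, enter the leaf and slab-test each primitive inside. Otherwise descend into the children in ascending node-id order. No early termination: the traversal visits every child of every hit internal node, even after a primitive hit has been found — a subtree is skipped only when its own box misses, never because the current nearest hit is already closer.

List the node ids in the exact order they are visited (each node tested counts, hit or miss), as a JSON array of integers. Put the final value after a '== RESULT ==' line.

Trace the traversal:
N0 x:[35/3,65/3] y:[33/2,37] z:[19,52] -> hit [19,65/3], descend [3, 5, 8, 9]
  N3 x:[20,65/3] y:[33/2,41/2] z:[19,42] -> hit [20,41/2], descend [7, 11, 13]
    N7 x:[21,65/3] y:[39/2,41/2] z:[33,34] -> miss, prune
    N11 x:[61/3,21] y:[33/2,39/2] z:[41,42] -> miss, prune
    N13 x:[20,62/3] y:[20,41/2] z:[19,25] -> hit [20,41/2] leaf, test {P3@t=20}
  N5 x:[14,47/3] y:[41/2,47/2] z:[35,52] -> miss, prune
  N8 x:[35/3,53/3] y:[24,29] z:[22,37] -> miss, prune
  N9 x:[14,55/3] y:[67/2,37] z:[39,44] -> miss, prune

Summary -> nodes [0, 3, 7, 11, 13, 5, 8, 9]; box-tests=8; leaf-entries=1; first=P3

== RESULT ==
[0, 3, 7, 11, 13, 5, 8, 9]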